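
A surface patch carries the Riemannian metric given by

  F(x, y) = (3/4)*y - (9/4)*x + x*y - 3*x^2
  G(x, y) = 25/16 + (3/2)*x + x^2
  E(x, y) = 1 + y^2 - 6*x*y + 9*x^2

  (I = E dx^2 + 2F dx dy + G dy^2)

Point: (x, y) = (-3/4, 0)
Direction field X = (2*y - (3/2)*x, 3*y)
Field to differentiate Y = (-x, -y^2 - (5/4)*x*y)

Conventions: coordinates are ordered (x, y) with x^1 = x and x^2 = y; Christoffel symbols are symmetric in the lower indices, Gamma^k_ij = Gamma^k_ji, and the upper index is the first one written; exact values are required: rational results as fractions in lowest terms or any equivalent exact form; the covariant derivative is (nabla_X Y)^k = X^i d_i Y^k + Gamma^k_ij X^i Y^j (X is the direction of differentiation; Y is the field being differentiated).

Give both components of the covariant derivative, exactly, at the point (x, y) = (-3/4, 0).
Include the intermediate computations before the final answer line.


E = 97/16, F = 0, G = 1 at the point
E_x = -27/2, E_y = 9/2, F_x = 9/4, F_y = 0, G_x = 0, G_y = 0
EG - F^2 = 97/16;  g^inv = (16/97) * [[1, 0], [0, 97/16]]
first-kind symbols [ij,l] = (1/2)(d_i g_jl + d_j g_il - d_l g_ij): [xx,x] = E_x/2 = -27/4, [xx,y] = F_x - E_y/2 = 0, [xy,x] = E_y/2 = 9/4, [xy,y] = G_x/2 = 0, [yy,x] = F_y - G_x/2 = 0, [yy,y] = G_y/2 = 0
Gamma^x_ij = (G*[ij,x] - F*[ij,y])/(EG - F^2), Gamma^y_ij = (E*[ij,y] - F*[ij,x])/(EG - F^2)
Gamma_xxx = -108/97, Gamma_xxy = 36/97, Gamma_xyy = 0, Gamma_yxx = 0, Gamma_yxy = 0, Gamma_yyy = 0
X = (9/8, 0), Y = (3/4, 0) at the point

Answer: (nabla_X Y)^x = -801/388, (nabla_X Y)^y = 0


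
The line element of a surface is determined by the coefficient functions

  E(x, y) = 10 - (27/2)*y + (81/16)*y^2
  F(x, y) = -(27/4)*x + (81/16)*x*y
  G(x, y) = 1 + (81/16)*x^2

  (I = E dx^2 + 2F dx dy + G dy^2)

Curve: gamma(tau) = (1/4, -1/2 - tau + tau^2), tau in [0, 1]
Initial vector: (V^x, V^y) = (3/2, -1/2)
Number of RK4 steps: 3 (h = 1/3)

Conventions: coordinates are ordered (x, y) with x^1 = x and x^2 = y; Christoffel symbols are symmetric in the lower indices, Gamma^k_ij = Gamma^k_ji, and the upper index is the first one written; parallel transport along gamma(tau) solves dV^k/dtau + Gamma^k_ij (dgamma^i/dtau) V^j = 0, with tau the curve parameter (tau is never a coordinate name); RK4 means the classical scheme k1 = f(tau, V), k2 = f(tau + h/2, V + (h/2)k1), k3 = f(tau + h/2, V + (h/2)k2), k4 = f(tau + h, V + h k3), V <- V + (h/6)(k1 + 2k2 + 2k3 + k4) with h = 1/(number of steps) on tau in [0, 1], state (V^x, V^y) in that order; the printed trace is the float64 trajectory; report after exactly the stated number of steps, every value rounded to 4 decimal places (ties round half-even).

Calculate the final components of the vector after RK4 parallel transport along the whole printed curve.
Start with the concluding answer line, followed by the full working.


Answer: V^x = 1.5000, V^y = -0.5000

gamma'(tau) = (0, -1 + 2*tau); f(tau, V)^k = -Gamma^k_ij(gamma(tau)) gamma'^i(tau) V^j; h = 1/3; intermediate values shown to 6 dp
curve data and Christoffel symbols at the stage parameters:
  tau = 0.000000: gamma = (0.250000, -0.500000), gamma' = (0.000000, -1.000000); Gamma_xxx = 0.000000, Gamma_xxy = -0.506286, Gamma_xyy = 0.000000, Gamma_yxx = 0.000000, Gamma_yxy = 0.069039, Gamma_yyy = 0.000000
  tau = 0.166667: gamma = (0.250000, -0.638889), gamma' = (0.000000, -0.666667); Gamma_xxx = 0.000000, Gamma_xxy = -0.475270, Gamma_xyy = 0.000000, Gamma_yxx = 0.000000, Gamma_yxy = 0.060245, Gamma_yyy = 0.000000
  tau = 0.333333: gamma = (0.250000, -0.722222), gamma' = (0.000000, -0.333333); Gamma_xxx = 0.000000, Gamma_xxy = -0.458283, Gamma_xyy = 0.000000, Gamma_yxx = 0.000000, Gamma_yxy = 0.055737, Gamma_yyy = 0.000000
  tau = 0.500000: gamma = (0.250000, -0.750000), gamma' = (0.000000, 0.000000); Gamma_xxx = 0.000000, Gamma_xxy = -0.452868, Gamma_xyy = 0.000000, Gamma_yxx = 0.000000, Gamma_yxy = 0.054344, Gamma_yyy = 0.000000
  tau = 0.666667: gamma = (0.250000, -0.722222), gamma' = (0.000000, 0.333333); Gamma_xxx = 0.000000, Gamma_xxy = -0.458283, Gamma_xyy = 0.000000, Gamma_yxx = 0.000000, Gamma_yxy = 0.055737, Gamma_yyy = 0.000000
  tau = 0.833333: gamma = (0.250000, -0.638889), gamma' = (0.000000, 0.666667); Gamma_xxx = 0.000000, Gamma_xxy = -0.475270, Gamma_xyy = 0.000000, Gamma_yxx = 0.000000, Gamma_yxy = 0.060245, Gamma_yyy = 0.000000
  tau = 1.000000: gamma = (0.250000, -0.500000), gamma' = (0.000000, 1.000000); Gamma_xxx = 0.000000, Gamma_xxy = -0.506286, Gamma_xyy = 0.000000, Gamma_yxx = 0.000000, Gamma_yxy = 0.069039, Gamma_yyy = 0.000000
step 0: V^x = 1.5000, V^y = -0.5000
step 1: k1 = (-0.759429, 0.103558), k2 = (-0.435166, 0.055162), k3 = (-0.452289, 0.057332), k4 = (-0.206111, 0.025068); V <- V + (h/6)(k1 + 2k2 + 2k3 + k4): V^x = 1.3478, V^y = -0.4804
step 2: k1 = (-0.205884, 0.025040), k2 = (0.000000, 0.000000), k3 = (0.000000, 0.000000), k4 = (0.205884, -0.025040); V <- V + (h/6)(k1 + 2k2 + 2k3 + k4): V^x = 1.3478, V^y = -0.4804
step 3: k1 = (0.205884, -0.025040), k2 = (0.437903, -0.055509), k3 = (0.450155, -0.057062), k4 = (0.758317, -0.103407); V <- V + (h/6)(k1 + 2k2 + 2k3 + k4): V^x = 1.5000, V^y = -0.5000


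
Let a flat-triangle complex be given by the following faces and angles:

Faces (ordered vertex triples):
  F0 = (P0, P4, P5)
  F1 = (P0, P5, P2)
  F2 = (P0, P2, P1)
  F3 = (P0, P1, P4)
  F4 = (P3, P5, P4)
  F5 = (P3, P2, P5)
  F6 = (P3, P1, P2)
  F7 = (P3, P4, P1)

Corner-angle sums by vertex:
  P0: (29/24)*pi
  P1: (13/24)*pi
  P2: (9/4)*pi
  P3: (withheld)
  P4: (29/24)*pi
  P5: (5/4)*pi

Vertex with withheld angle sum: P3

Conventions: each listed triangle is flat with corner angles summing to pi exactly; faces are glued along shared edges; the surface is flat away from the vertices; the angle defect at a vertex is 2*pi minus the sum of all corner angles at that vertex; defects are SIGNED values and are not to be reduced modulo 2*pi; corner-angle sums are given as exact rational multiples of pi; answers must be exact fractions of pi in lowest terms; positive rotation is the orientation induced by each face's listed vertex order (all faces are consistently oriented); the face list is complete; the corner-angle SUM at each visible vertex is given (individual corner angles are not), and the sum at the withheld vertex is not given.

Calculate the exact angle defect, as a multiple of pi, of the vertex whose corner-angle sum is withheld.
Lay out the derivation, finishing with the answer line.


V = 6, E = 12, F = 8; chi = V - E + F = 2
Gauss-Bonnet: total defect = 2*pi*chi = 4*pi; visible defects sum to (85/24)*pi

Answer: defect(P3) = (11/24)*pi


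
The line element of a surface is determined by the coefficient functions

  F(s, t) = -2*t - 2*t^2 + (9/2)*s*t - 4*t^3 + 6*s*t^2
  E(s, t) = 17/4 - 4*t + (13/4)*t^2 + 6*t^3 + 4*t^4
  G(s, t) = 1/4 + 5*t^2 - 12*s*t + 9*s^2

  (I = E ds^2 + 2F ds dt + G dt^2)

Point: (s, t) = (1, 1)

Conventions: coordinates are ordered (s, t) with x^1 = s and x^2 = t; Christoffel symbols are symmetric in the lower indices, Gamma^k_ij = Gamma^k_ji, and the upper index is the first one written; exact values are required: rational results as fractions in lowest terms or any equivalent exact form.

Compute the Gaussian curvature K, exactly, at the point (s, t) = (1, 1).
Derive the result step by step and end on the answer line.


E = 27/2, F = 5/2, G = 9/4, EG - F^2 = 193/8 at the point
E_s = 0, E_t = 73/2, F_s = 21/2, F_t = -3/2, G_s = 6, G_t = -2
E_tt = 181/2, F_st = 33/2, G_ss = 18
Apply the Brioschi formula K = (det M1 - det M2)/(EG - F^2)^2 over the derivative matrices of E, F, G.
M1 = [[-E_tt/2 + F_st - G_ss/2, E_s/2, F_s - E_t/2], [F_t - G_s/2, E, F], [G_t/2, F, G]] = [[-151/4, 0, -31/4], [-9/2, 27/2, 5/2], [-1, 5/2, 9/4]]; det M1 = -29701/32
M2 = [[0, E_t/2, G_s/2], [E_t/2, E, F], [G_s/2, F, G]] = [[0, 73/4, 3], [73/4, 27/2, 5/2], [3, 5/2, 9/4]]; det M2 = -38217/64
det M1 - det M2 = -21185/64; K = -21185/64 / (193/8)^2 = -21185/37249

Answer: K = -21185/37249


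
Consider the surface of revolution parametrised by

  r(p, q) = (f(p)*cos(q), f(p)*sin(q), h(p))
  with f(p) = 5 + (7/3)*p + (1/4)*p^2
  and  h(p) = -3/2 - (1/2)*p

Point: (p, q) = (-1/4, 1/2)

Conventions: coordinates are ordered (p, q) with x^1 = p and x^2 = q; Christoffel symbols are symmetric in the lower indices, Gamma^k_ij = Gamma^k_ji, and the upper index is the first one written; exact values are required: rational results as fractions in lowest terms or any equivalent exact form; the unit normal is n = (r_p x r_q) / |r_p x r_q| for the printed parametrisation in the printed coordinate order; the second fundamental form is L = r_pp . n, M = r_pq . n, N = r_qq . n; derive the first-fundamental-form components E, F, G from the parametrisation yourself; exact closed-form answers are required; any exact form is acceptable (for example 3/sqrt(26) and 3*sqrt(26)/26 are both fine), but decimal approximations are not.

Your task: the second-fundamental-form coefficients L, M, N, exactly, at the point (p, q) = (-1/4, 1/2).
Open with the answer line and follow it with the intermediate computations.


Answer: L = 6*sqrt(2953)/2953, M = 0, N = -851*sqrt(2953)/47248

f = 851/192, f' = 53/24, f'' = 1/2, h' = -1/2, h'' = 0
E = 2953/576, F = 0, G = 724201/36864; answer radicand W^2 = 2953/576
unnormalised second-form numerators: l = 1/4, m = 0, n = -851/384; L = l/sqrt(2953/576), and similarly M = m/sqrt(W^2), N = n/sqrt(W^2)


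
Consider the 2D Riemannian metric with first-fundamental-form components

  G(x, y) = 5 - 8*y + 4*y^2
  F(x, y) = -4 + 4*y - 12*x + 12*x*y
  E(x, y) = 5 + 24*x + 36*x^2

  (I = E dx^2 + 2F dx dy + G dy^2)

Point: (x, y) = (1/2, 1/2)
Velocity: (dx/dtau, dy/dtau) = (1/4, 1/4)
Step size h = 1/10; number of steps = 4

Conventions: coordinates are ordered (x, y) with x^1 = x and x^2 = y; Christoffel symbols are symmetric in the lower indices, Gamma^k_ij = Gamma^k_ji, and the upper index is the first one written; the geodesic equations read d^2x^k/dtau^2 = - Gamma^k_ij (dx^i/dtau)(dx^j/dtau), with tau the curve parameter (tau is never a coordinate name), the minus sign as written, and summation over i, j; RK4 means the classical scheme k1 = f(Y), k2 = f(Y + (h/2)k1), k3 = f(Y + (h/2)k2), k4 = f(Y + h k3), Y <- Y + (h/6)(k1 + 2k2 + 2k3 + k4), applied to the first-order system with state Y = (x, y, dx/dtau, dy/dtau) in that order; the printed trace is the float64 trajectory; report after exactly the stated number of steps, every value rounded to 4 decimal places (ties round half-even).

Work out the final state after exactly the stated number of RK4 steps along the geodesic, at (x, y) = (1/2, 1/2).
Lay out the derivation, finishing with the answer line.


f(Y) = (dx/dtau, dy/dtau, -Gamma^x_ij Y'^i Y'^j, -Gamma^y_ij Y'^i Y'^j) with the Gammas evaluated at the stage position; h = 0.100000; intermediate values shown to 6 dp
step 0: x = 0.5000, y = 0.5000, dx/dtau = 0.2500, dy/dtau = 0.2500
step 1:
  k1: at (x, y) = (0.500000, 0.500000), (dx/dtau, dy/dtau) = (0.250000, 0.250000); Gamma_xxx = 1.111111, Gamma_xxy = 0.000000, Gamma_xyy = 0.370370, Gamma_yxx = -0.222222, Gamma_yxy = 0.000000, Gamma_yyy = -0.074074; k1 = (0.250000, 0.250000, -0.092593, 0.018519)
  k2: at (x, y) = (0.512500, 0.512500), (dx/dtau, dy/dtau) = (0.245370, 0.250926); Gamma_xxx = 1.099030, Gamma_xxy = 0.000000, Gamma_xyy = 0.366343, Gamma_yxx = -0.211144, Gamma_yxy = 0.000000, Gamma_yyy = -0.070381; k2 = (0.245370, 0.250926, -0.089235, 0.017144)
  k3: at (x, y) = (0.512269, 0.512546), (dx/dtau, dy/dtau) = (0.245538, 0.250857); Gamma_xxx = 1.099296, Gamma_xxy = 0.000000, Gamma_xyy = 0.366432, Gamma_yxx = -0.211232, Gamma_yxy = 0.000000, Gamma_yyy = -0.070411; k3 = (0.245538, 0.250857, -0.089335, 0.017166)
  k4: at (x, y) = (0.524554, 0.525086), (dx/dtau, dy/dtau) = (0.241067, 0.251717); Gamma_xxx = 1.087573, Gamma_xxy = 0.000000, Gamma_xyy = 0.362524, Gamma_yxx = -0.200688, Gamma_yxy = 0.000000, Gamma_yyy = -0.066896; k4 = (0.241067, 0.251717, -0.086172, 0.015901)
  Y <- Y + (h/6)(k1 + 2k2 + 2k3 + k4): x = 0.5245, y = 0.5251, dx/dtau = 0.2411, dy/dtau = 0.2517
step 2:
  k1: at (x, y) = (0.524548, 0.525088), (dx/dtau, dy/dtau) = (0.241068, 0.251717); Gamma_xxx = 1.087580, Gamma_xxy = 0.000000, Gamma_xyy = 0.362527, Gamma_yxx = -0.200690, Gamma_yxy = 0.000000, Gamma_yyy = -0.066897; k1 = (0.241068, 0.251717, -0.086174, 0.015902)
  k2: at (x, y) = (0.536601, 0.537674), (dx/dtau, dy/dtau) = (0.236760, 0.252512); Gamma_xxx = 1.076234, Gamma_xxy = 0.000000, Gamma_xyy = 0.358745, Gamma_yxx = -0.190655, Gamma_yxy = 0.000000, Gamma_yyy = -0.063552; k2 = (0.236760, 0.252512, -0.083203, 0.014739)
  k3: at (x, y) = (0.536386, 0.537714), (dx/dtau, dy/dtau) = (0.236908, 0.252454); Gamma_xxx = 1.076472, Gamma_xxy = 0.000000, Gamma_xyy = 0.358824, Gamma_yxx = -0.190728, Gamma_yxy = 0.000000, Gamma_yyy = -0.063576; k3 = (0.236908, 0.252454, -0.083286, 0.014757)
  k4: at (x, y) = (0.548239, 0.550333), (dx/dtau, dy/dtau) = (0.232740, 0.253193); Gamma_xxx = 1.065455, Gamma_xxy = 0.000000, Gamma_xyy = 0.355152, Gamma_yxx = -0.181153, Gamma_yxy = 0.000000, Gamma_yyy = -0.060384; k4 = (0.232740, 0.253193, -0.080481, 0.013684)
  Y <- Y + (h/6)(k1 + 2k2 + 2k3 + k4): x = 0.5482, y = 0.5503, dx/dtau = 0.2327, dy/dtau = 0.2532
step 3:
  k1: at (x, y) = (0.548234, 0.550335), (dx/dtau, dy/dtau) = (0.232741, 0.253194); Gamma_xxx = 1.065460, Gamma_xxy = 0.000000, Gamma_xyy = 0.355153, Gamma_yxx = -0.181155, Gamma_yxy = 0.000000, Gamma_yyy = -0.060385; k1 = (0.232741, 0.253194, -0.080482, 0.013684)
  k2: at (x, y) = (0.559871, 0.562995), (dx/dtau, dy/dtau) = (0.228717, 0.253878); Gamma_xxx = 1.054786, Gamma_xxy = 0.000000, Gamma_xyy = 0.351595, Gamma_yxx = -0.172020, Gamma_yxy = 0.000000, Gamma_yyy = -0.057340; k2 = (0.228717, 0.253878, -0.077839, 0.012694)
  k3: at (x, y) = (0.559670, 0.563029), (dx/dtau, dy/dtau) = (0.228849, 0.253828); Gamma_xxx = 1.055000, Gamma_xxy = 0.000000, Gamma_xyy = 0.351667, Gamma_yxx = -0.172080, Gamma_yxy = 0.000000, Gamma_yyy = -0.057360; k3 = (0.228849, 0.253828, -0.077910, 0.012708)
  k4: at (x, y) = (0.571119, 0.575718), (dx/dtau, dy/dtau) = (0.224950, 0.254464); Gamma_xxx = 1.044628, Gamma_xxy = 0.000000, Gamma_xyy = 0.348209, Gamma_yxx = -0.163346, Gamma_yxy = 0.000000, Gamma_yyy = -0.054449; k4 = (0.224950, 0.254464, -0.075408, 0.011791)
  Y <- Y + (h/6)(k1 + 2k2 + 2k3 + k4): x = 0.5711, y = 0.5757, dx/dtau = 0.2250, dy/dtau = 0.2545
step 4:
  k1: at (x, y) = (0.571114, 0.575720), (dx/dtau, dy/dtau) = (0.224951, 0.254465); Gamma_xxx = 1.044632, Gamma_xxy = 0.000000, Gamma_xyy = 0.348211, Gamma_yxx = -0.163347, Gamma_yxy = 0.000000, Gamma_yyy = -0.054449; k1 = (0.224951, 0.254465, -0.075409, 0.011792)
  k2: at (x, y) = (0.582362, 0.588443), (dx/dtau, dy/dtau) = (0.221181, 0.255055); Gamma_xxx = 1.034572, Gamma_xxy = 0.000000, Gamma_xyy = 0.344857, Gamma_yxx = -0.154995, Gamma_yxy = 0.000000, Gamma_yyy = -0.051665; k2 = (0.221181, 0.255055, -0.073046, 0.010943)
  k3: at (x, y) = (0.582173, 0.588473), (dx/dtau, dy/dtau) = (0.221299, 0.255012); Gamma_xxx = 1.034766, Gamma_xxy = 0.000000, Gamma_xyy = 0.344922, Gamma_yxx = -0.155045, Gamma_yxy = 0.000000, Gamma_yyy = -0.051682; k3 = (0.221299, 0.255012, -0.073107, 0.010954)
  k4: at (x, y) = (0.593244, 0.601221), (dx/dtau, dy/dtau) = (0.217641, 0.255560); Gamma_xxx = 1.024983, Gamma_xxy = 0.000000, Gamma_xyy = 0.341661, Gamma_yxx = -0.147044, Gamma_yxy = 0.000000, Gamma_yyy = -0.049015; k4 = (0.217641, 0.255560, -0.070865, 0.010166)
  Y <- Y + (h/6)(k1 + 2k2 + 2k3 + k4): x = 0.5932, y = 0.6012, dx/dtau = 0.2176, dy/dtau = 0.2556

Answer: x = 0.5932, y = 0.6012, dx/dtau = 0.2176, dy/dtau = 0.2556


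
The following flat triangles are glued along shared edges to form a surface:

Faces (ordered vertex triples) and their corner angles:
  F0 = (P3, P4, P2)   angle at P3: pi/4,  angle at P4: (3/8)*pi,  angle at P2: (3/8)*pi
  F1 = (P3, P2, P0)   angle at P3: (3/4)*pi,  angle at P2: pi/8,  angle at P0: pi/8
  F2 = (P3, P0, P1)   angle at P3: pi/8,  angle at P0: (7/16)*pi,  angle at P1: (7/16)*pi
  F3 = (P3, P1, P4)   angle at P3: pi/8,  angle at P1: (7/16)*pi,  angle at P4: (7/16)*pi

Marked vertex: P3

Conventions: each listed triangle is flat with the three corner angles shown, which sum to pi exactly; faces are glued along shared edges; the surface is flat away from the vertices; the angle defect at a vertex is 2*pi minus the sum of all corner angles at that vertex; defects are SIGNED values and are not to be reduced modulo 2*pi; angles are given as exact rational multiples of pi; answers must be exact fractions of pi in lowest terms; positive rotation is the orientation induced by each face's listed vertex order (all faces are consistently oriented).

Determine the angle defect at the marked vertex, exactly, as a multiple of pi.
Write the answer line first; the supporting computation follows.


Answer: defect(P3) = (3/4)*pi

Sum of corner angles at P3: (5/4)*pi
defect = 2*pi - (5/4)*pi


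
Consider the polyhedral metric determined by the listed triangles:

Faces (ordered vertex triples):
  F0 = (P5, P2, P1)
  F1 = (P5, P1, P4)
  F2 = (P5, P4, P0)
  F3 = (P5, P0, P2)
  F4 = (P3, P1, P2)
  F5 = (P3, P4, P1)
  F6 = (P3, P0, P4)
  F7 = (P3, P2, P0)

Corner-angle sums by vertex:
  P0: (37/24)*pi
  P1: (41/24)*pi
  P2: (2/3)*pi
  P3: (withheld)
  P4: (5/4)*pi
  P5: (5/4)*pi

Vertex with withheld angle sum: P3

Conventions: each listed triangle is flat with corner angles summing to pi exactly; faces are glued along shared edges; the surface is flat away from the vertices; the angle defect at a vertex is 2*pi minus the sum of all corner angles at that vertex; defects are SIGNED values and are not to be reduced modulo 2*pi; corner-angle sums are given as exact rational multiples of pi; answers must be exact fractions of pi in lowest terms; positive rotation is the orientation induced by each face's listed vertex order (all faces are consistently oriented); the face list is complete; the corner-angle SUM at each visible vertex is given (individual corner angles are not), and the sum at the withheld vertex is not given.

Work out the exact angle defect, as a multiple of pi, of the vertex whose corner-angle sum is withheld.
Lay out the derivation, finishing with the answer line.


V = 6, E = 12, F = 8; chi = V - E + F = 2
Gauss-Bonnet: total defect = 2*pi*chi = 4*pi; visible defects sum to (43/12)*pi

Answer: defect(P3) = (5/12)*pi


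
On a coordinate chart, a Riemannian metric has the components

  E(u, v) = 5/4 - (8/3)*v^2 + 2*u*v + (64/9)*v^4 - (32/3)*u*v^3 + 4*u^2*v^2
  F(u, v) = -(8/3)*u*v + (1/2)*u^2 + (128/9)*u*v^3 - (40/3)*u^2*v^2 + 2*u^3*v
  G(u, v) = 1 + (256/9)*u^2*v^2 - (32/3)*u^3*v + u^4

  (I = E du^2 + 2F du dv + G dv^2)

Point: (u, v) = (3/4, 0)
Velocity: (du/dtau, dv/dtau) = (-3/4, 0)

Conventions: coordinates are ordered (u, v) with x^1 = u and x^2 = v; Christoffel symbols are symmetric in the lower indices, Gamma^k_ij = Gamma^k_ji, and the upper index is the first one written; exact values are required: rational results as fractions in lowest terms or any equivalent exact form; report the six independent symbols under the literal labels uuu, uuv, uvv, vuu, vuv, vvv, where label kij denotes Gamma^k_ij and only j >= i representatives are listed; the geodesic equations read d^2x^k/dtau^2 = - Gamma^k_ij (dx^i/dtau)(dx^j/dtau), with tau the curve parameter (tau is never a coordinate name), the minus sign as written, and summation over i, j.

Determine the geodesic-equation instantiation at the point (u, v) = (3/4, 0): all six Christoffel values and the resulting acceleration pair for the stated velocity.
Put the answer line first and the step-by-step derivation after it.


Answer: Gamma_uuu = 0, Gamma_uuv = 192/401, Gamma_uvv = -512/401, Gamma_vuu = 0, Gamma_vuv = 216/401, Gamma_vvv = -576/401; accelerations (d^2u/dtau^2, d^2v/dtau^2) = (0, 0)

E = 5/4, F = 9/32, G = 337/256 at the point
E_u = 0, E_v = 3/2, F_u = 3/4, F_v = -37/32, G_u = 27/16, G_v = -9/2
EG - F^2 = 401/256;  g^inv = (256/401) * [[337/256, -9/32], [-9/32, 5/4]]
first-kind symbols [ij,l] = (1/2)(d_i g_jl + d_j g_il - d_l g_ij): [uu,u] = E_u/2 = 0, [uu,v] = F_u - E_v/2 = 0, [uv,u] = E_v/2 = 3/4, [uv,v] = G_u/2 = 27/32, [vv,u] = F_v - G_u/2 = -2, [vv,v] = G_v/2 = -9/4
Gamma^u_ij = (G*[ij,u] - F*[ij,v])/(EG - F^2), Gamma^v_ij = (E*[ij,v] - F*[ij,u])/(EG - F^2)
Gamma_uuu = 0, Gamma_uuv = 192/401, Gamma_uvv = -512/401, Gamma_vuu = 0, Gamma_vuv = 216/401, Gamma_vvv = -576/401
d^2u/dtau^2 = -(Gamma_uuu*(-3/4)^2 + 2*Gamma_uuv*(-3/4)*(0) + Gamma_uvv*(0)^2) = 0
d^2v/dtau^2 = -(Gamma_vuu*(-3/4)^2 + 2*Gamma_vuv*(-3/4)*(0) + Gamma_vvv*(0)^2) = 0


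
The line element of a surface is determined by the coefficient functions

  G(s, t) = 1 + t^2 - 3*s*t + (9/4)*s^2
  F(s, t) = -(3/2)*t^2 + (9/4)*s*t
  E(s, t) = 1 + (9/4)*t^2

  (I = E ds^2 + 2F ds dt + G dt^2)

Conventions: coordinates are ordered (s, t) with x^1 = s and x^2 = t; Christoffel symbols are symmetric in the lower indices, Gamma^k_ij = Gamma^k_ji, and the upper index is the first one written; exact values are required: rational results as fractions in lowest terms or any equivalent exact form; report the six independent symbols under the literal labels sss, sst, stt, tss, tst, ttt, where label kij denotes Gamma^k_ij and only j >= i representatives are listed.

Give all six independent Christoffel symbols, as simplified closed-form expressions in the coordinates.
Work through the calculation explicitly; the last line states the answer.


E = 1 + (9/4)*t^2; F = -(3/2)*t^2 + (9/4)*s*t; G = 1 + t^2 - 3*s*t + (9/4)*s^2
Gamma^k_ij = (1/2) g^{kl} (d_i g_jl + d_j g_il - d_l g_ij), with g^inv = (1/(EG-F^2)) [[G, -F], [-F, E]]
first partials: E_s = 0, E_t = (9/2)*t, F_s = (9/4)*t, F_t = -3*t + (9/4)*s, G_s = -3*t + (9/2)*s, G_t = 2*t - 3*s
D = EG - F^2 = 1 + (13/4)*t^2 - 3*s*t + (9/4)*s^2
expanded: Gamma^s_ss = (G E_s - 2F F_s + F E_t)/(2D), Gamma^s_st = (G E_t - F G_s)/(2D), Gamma^s_tt = (2G F_t - G G_s - F G_t)/(2D), Gamma^t_ss = (2E F_s - E E_t - F E_s)/(2D), Gamma^t_st = (E G_s - F E_t)/(2D), Gamma^t_tt = (E G_t - 2F F_t + F G_s)/(2D); substitute and cancel common factors

Answer: Gamma_sss = 0, Gamma_sst = 9*t/(9*s^2 - 12*s*t + 13*t^2 + 4), Gamma_stt = -6*t/(9*s^2 - 12*s*t + 13*t^2 + 4), Gamma_tss = 0, Gamma_tst = (9*s - 6*t)/(9*s^2 - 12*s*t + 13*t^2 + 4), Gamma_ttt = (-6*s + 4*t)/(9*s^2 - 12*s*t + 13*t^2 + 4)


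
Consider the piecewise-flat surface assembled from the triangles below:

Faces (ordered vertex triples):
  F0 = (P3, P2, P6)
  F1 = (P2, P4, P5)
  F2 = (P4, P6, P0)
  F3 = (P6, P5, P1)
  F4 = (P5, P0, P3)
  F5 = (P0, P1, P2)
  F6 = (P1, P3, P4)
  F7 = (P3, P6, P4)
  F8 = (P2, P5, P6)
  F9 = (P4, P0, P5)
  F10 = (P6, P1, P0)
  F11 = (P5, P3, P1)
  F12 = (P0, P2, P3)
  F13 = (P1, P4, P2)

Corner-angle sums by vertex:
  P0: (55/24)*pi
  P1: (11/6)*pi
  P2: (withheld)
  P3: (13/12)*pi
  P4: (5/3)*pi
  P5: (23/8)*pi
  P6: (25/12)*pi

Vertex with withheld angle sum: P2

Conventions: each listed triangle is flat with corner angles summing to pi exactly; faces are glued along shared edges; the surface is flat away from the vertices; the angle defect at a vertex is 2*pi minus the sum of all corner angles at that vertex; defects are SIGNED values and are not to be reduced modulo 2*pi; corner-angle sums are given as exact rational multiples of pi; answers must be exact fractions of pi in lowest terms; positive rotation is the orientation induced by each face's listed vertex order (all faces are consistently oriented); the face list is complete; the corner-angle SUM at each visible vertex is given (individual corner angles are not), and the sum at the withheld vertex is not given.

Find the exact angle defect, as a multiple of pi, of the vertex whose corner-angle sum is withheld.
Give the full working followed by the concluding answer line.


V = 7, E = 21, F = 14; chi = V - E + F = 0
Gauss-Bonnet: total defect = 2*pi*chi = 0; visible defects sum to pi/6

Answer: defect(P2) = -pi/6


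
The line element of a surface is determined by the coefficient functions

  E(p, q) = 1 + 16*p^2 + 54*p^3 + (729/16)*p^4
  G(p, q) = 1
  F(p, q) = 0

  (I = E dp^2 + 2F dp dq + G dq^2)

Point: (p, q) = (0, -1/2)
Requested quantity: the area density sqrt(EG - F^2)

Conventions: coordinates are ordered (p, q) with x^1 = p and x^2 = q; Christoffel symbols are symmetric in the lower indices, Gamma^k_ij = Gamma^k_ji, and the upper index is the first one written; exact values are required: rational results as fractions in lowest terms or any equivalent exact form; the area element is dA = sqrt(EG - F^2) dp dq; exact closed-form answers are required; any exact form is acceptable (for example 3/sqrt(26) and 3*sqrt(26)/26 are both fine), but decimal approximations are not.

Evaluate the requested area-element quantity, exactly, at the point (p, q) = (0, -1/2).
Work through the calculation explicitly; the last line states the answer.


E = 1, F = 0, G = 1; EG - F^2 = 1

Answer: sqrt(EG - F^2) = 1


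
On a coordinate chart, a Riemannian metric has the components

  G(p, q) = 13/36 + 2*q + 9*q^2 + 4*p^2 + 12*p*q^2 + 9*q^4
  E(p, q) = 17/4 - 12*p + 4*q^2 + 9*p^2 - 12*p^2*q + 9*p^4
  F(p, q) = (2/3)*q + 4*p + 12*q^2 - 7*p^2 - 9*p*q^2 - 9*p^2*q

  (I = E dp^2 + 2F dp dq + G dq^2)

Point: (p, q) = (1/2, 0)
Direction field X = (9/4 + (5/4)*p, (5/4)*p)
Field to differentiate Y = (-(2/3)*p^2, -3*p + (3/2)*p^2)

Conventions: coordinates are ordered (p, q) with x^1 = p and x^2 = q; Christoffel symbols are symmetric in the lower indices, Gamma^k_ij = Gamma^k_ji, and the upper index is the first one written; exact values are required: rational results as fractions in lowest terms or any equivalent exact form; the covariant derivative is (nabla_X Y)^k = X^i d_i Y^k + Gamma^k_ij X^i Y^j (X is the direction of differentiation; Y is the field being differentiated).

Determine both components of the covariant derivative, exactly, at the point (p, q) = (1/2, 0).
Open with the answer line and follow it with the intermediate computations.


Answer: (nabla_X Y)^p = 242465/38256, (nabla_X Y)^q = -136737/12752

E = 17/16, F = 1/4, G = 49/36 at the point
E_p = 3/2, E_q = -3, F_p = -3, F_q = -19/12, G_p = 4, G_q = 2
EG - F^2 = 797/576;  g^inv = (576/797) * [[49/36, -1/4], [-1/4, 17/16]]
first-kind symbols [ij,l] = (1/2)(d_i g_jl + d_j g_il - d_l g_ij): [pp,p] = E_p/2 = 3/4, [pp,q] = F_p - E_q/2 = -3/2, [pq,p] = E_q/2 = -3/2, [pq,q] = G_p/2 = 2, [qq,p] = F_q - G_p/2 = -43/12, [qq,q] = G_q/2 = 1
Gamma^p_ij = (G*[ij,p] - F*[ij,q])/(EG - F^2), Gamma^q_ij = (E*[ij,q] - F*[ij,p])/(EG - F^2)
Gamma_ppp = 804/797, Gamma_ppq = -1464/797, Gamma_pqq = -8860/2391, Gamma_qpp = -1026/797, Gamma_qpq = 1440/797, Gamma_qqq = 1128/797
X = (23/8, 5/8), Y = (-1/6, -9/8) at the point


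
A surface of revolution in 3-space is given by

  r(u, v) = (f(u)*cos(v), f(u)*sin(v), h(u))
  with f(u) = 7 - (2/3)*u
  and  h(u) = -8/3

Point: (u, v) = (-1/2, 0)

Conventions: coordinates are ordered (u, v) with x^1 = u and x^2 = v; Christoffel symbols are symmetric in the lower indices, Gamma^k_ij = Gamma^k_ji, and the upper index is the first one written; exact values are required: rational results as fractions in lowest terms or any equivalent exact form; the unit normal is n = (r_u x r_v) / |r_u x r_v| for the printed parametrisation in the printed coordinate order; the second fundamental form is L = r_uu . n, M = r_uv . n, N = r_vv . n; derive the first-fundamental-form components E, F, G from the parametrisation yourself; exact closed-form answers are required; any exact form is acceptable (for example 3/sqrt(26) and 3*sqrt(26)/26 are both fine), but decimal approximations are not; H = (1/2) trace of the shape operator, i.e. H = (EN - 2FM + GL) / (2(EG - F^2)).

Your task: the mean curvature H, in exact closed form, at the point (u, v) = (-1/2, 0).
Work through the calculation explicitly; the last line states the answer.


f = 22/3, f' = -2/3, f'' = 0, h' = 0, h'' = 0
E = 4/9, F = 0, G = 484/9; answer radicand W^2 = 4/9
unnormalised second-form numerators: l = 0, m = 0, n = 0; L = l/sqrt(4/9), and similarly M = m/sqrt(W^2), N = n/sqrt(W^2)
H = (E*n - 2*F*m + G*l) / (2*(EG - F^2)*sqrt(W^2)); E*n - 2*F*m + G*l = 0, EG - F^2 = 1936/81, so H = (0)/sqrt(4/9)

Answer: H = 0


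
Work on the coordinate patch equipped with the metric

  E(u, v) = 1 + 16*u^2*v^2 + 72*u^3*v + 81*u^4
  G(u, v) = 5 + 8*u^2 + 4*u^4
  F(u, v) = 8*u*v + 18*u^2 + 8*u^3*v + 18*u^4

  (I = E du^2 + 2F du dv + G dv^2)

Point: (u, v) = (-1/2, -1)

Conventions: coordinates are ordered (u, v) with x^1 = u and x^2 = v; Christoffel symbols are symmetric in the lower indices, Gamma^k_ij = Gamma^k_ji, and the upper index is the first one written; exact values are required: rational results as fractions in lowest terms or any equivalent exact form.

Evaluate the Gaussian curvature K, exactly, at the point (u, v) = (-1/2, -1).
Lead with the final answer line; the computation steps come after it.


Answer: K = -1024/164025

E = 305/16, F = 85/8, G = 29/4, EG - F^2 = 405/16 at the point
E_u = -221/2, E_v = -17, F_u = -41, F_v = -5, G_u = -10, G_v = 0
E_vv = 8, F_uv = 14, G_uu = 28
The intrinsic route: Brioschi's K = (det M1 - det M2)/(EG - F^2)^2.
M1 = [[-E_vv/2 + F_uv - G_uu/2, E_u/2, F_u - E_v/2], [F_v - G_u/2, E, F], [G_v/2, F, G]] = [[-4, -221/4, -65/2], [0, 305/16, 85/8], [0, 85/8, 29/4]]; det M1 = -405/4
M2 = [[0, E_v/2, G_u/2], [E_v/2, E, F], [G_u/2, F, G]] = [[0, -17/2, -5], [-17/2, 305/16, 85/8], [-5, 85/8, 29/4]]; det M2 = -389/4
det M1 - det M2 = -4; K = -4 / (405/16)^2 = -1024/164025


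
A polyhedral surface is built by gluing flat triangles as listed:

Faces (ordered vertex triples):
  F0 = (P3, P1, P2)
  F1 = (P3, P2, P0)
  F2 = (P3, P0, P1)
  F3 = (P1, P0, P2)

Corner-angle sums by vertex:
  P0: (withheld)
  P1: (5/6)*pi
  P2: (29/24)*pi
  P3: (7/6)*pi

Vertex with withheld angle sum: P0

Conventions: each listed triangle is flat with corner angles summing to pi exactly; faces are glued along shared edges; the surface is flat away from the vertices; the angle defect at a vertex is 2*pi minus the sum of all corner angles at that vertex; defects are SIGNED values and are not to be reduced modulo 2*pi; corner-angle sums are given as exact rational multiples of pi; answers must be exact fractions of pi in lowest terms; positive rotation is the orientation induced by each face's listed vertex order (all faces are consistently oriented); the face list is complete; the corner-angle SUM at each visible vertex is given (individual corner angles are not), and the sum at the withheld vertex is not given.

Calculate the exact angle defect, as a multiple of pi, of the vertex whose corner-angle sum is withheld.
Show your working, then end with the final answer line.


V = 4, E = 6, F = 4; chi = V - E + F = 2
Gauss-Bonnet: total defect = 2*pi*chi = 4*pi; visible defects sum to (67/24)*pi

Answer: defect(P0) = (29/24)*pi


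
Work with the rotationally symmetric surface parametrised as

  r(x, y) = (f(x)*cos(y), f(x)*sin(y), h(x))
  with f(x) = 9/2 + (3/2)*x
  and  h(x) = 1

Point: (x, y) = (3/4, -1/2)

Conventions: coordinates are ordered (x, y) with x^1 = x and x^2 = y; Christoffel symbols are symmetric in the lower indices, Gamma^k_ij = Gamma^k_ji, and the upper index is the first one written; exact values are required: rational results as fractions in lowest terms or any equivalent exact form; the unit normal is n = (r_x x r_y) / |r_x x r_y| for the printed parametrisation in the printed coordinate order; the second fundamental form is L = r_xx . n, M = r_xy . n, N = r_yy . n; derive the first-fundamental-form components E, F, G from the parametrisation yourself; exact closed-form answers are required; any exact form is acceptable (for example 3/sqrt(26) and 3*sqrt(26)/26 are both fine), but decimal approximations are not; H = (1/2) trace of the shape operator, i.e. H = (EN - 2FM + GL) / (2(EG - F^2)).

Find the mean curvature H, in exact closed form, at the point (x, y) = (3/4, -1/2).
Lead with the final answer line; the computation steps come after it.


Answer: H = 0

f = 45/8, f' = 3/2, f'' = 0, h' = 0, h'' = 0
E = 9/4, F = 0, G = 2025/64; answer radicand W^2 = 9/4
unnormalised second-form numerators: l = 0, m = 0, n = 0; L = l/sqrt(9/4), and similarly M = m/sqrt(W^2), N = n/sqrt(W^2)
H = (E*n - 2*F*m + G*l) / (2*(EG - F^2)*sqrt(W^2)); E*n - 2*F*m + G*l = 0, EG - F^2 = 18225/256, so H = (0)/sqrt(9/4)


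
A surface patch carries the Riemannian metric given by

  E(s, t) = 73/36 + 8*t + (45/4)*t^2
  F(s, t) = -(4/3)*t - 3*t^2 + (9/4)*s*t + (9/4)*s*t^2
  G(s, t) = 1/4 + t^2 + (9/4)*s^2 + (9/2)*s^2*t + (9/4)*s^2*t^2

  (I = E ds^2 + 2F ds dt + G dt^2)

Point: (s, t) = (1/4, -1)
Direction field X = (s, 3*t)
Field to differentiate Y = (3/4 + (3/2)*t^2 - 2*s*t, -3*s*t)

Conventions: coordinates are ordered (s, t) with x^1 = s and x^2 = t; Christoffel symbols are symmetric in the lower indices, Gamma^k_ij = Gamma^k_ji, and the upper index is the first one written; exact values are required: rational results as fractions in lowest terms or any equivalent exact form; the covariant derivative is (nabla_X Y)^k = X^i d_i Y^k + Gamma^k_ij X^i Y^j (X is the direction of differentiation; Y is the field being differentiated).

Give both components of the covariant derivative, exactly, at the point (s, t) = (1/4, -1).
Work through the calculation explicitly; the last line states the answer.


E = 95/18, F = -5/3, G = 5/4 at the point
E_s = 0, E_t = -29/2, F_s = 0, F_t = 197/48, G_s = 0, G_t = -2
EG - F^2 = 275/72;  g^inv = (72/275) * [[5/4, 5/3], [5/3, 95/18]]
first-kind symbols [ij,l] = (1/2)(d_i g_jl + d_j g_il - d_l g_ij): [ss,s] = E_s/2 = 0, [ss,t] = F_s - E_t/2 = 29/4, [st,s] = E_t/2 = -29/4, [st,t] = G_s/2 = 0, [tt,s] = F_t - G_s/2 = 197/48, [tt,t] = G_t/2 = -1
Gamma^s_ij = (G*[ij,s] - F*[ij,t])/(EG - F^2), Gamma^t_ij = (E*[ij,t] - F*[ij,s])/(EG - F^2)
Gamma_sss = 174/55, Gamma_sst = -261/110, Gamma_stt = 399/440, Gamma_tss = 551/55, Gamma_tst = -174/55, Gamma_ttt = 9/22
X = (1/4, -3), Y = (11/4, 3/4) at the point

Answer: (nabla_X Y)^s = 26633/880, (nabla_X Y)^t = 30337/880


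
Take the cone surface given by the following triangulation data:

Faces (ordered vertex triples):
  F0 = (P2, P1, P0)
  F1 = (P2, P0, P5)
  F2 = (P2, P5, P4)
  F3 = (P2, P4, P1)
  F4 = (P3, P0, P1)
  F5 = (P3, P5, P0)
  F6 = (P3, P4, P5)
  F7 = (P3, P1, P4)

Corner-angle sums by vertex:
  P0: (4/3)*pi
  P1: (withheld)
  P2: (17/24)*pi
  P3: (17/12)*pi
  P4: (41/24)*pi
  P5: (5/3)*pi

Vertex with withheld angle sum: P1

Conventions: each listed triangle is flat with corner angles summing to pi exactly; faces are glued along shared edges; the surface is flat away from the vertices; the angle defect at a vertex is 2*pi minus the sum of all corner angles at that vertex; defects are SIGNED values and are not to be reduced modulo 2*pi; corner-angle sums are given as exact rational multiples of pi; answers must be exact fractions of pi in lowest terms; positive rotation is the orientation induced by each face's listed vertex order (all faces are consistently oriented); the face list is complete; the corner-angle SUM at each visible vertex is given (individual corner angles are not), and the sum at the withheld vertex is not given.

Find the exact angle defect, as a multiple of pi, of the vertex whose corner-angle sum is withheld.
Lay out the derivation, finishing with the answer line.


V = 6, E = 12, F = 8; chi = V - E + F = 2
Gauss-Bonnet: total defect = 2*pi*chi = 4*pi; visible defects sum to (19/6)*pi

Answer: defect(P1) = (5/6)*pi


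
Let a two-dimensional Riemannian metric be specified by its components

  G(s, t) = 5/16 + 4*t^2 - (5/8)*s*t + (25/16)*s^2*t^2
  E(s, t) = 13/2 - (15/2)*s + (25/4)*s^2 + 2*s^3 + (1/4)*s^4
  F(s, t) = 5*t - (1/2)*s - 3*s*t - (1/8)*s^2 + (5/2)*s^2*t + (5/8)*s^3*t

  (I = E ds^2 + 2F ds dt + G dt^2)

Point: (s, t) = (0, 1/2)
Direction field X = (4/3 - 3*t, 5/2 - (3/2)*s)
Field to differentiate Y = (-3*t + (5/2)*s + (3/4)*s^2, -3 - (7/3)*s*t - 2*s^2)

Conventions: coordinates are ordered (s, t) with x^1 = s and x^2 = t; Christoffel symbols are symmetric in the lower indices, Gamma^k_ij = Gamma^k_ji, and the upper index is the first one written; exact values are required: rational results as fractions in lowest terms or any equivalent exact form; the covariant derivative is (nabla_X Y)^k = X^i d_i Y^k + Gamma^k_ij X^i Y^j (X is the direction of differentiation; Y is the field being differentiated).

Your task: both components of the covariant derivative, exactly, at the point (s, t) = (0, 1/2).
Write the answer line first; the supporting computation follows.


Answer: (nabla_X Y)^s = -100045/7008, (nabla_X Y)^t = 4649/5256

E = 13/2, F = 5/2, G = 21/16 at the point
E_s = -15/2, E_t = 0, F_s = -2, F_t = 5, G_s = -5/16, G_t = 4
EG - F^2 = 73/32;  g^inv = (32/73) * [[21/16, -5/2], [-5/2, 13/2]]
first-kind symbols [ij,l] = (1/2)(d_i g_jl + d_j g_il - d_l g_ij): [ss,s] = E_s/2 = -15/4, [ss,t] = F_s - E_t/2 = -2, [st,s] = E_t/2 = 0, [st,t] = G_s/2 = -5/32, [tt,s] = F_t - G_s/2 = 165/32, [tt,t] = G_t/2 = 2
Gamma^s_ij = (G*[ij,s] - F*[ij,t])/(EG - F^2), Gamma^t_ij = (E*[ij,t] - F*[ij,s])/(EG - F^2)
Gamma_sss = 5/146, Gamma_sst = 25/146, Gamma_stt = 905/1168, Gamma_tss = -116/73, Gamma_tst = -65/146, Gamma_ttt = 7/146
X = (-1/6, 5/2), Y = (-3/2, -3) at the point


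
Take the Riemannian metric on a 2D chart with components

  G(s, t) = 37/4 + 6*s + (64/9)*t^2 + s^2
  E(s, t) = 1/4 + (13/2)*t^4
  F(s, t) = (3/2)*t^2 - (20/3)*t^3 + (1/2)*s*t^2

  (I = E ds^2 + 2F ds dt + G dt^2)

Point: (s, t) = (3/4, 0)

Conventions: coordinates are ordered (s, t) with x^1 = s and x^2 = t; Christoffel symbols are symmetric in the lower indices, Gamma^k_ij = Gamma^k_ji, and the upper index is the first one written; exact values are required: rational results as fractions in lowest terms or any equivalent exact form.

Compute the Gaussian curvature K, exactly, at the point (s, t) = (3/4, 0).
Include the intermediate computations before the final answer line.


E = 1/4, F = 0, G = 229/16, EG - F^2 = 229/64 at the point
E_s = 0, E_t = 0, F_s = 0, F_t = 0, G_s = 15/2, G_t = 0
E_tt = 0, F_st = 0, G_ss = 2
K follows from Brioschi's formula, (det M1 - det M2)/(EG - F^2)^2.
M1 = [[-E_tt/2 + F_st - G_ss/2, E_s/2, F_s - E_t/2], [F_t - G_s/2, E, F], [G_t/2, F, G]] = [[-1, 0, 0], [-15/4, 1/4, 0], [0, 0, 229/16]]; det M1 = -229/64
M2 = [[0, E_t/2, G_s/2], [E_t/2, E, F], [G_s/2, F, G]] = [[0, 0, 15/4], [0, 1/4, 0], [15/4, 0, 229/16]]; det M2 = -225/64
det M1 - det M2 = -1/16; K = -1/16 / (229/64)^2 = -256/52441

Answer: K = -256/52441


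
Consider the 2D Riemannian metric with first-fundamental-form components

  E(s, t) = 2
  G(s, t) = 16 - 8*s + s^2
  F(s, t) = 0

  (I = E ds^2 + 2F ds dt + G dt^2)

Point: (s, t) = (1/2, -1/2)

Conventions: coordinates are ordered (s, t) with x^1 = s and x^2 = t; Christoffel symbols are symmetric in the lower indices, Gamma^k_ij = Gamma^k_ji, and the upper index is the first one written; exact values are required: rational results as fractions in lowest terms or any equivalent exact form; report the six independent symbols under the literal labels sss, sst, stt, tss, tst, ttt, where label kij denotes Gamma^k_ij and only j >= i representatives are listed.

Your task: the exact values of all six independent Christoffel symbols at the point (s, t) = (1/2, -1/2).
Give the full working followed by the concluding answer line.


E = 2, F = 0, G = 49/4 at the point
E_s = 0, E_t = 0, F_s = 0, F_t = 0, G_s = -7, G_t = 0
EG - F^2 = 49/2;  g^inv = (2/49) * [[49/4, 0], [0, 2]]
first-kind symbols [ij,l] = (1/2)(d_i g_jl + d_j g_il - d_l g_ij): [ss,s] = E_s/2 = 0, [ss,t] = F_s - E_t/2 = 0, [st,s] = E_t/2 = 0, [st,t] = G_s/2 = -7/2, [tt,s] = F_t - G_s/2 = 7/2, [tt,t] = G_t/2 = 0
Gamma^s_ij = (G*[ij,s] - F*[ij,t])/(EG - F^2), Gamma^t_ij = (E*[ij,t] - F*[ij,s])/(EG - F^2)

Answer: Gamma_sss = 0, Gamma_sst = 0, Gamma_stt = 7/4, Gamma_tss = 0, Gamma_tst = -2/7, Gamma_ttt = 0


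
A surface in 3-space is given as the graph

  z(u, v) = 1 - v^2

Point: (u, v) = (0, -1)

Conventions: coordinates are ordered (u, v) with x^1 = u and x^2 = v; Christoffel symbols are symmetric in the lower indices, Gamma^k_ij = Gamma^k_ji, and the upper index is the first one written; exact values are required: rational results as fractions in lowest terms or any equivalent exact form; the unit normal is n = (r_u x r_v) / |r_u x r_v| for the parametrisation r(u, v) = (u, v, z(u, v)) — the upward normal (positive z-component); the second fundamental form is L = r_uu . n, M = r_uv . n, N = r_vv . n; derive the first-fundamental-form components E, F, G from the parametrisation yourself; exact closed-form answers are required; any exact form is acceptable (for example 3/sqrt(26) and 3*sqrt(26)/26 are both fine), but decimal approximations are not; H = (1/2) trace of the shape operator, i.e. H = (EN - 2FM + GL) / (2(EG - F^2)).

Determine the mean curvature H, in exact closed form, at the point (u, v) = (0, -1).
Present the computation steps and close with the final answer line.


z_u = 0, z_v = 2, z_uu = 0, z_uv = 0, z_vv = -2
E = 1, F = 0, G = 5; answer radicand W^2 = 5
unnormalised second-form numerators: l = 0, m = 0, n = -2; L = l/sqrt(5), and similarly M = m/sqrt(W^2), N = n/sqrt(W^2)
H = (E*n - 2*F*m + G*l) / (2*(EG - F^2)*sqrt(W^2)); E*n - 2*F*m + G*l = -2, EG - F^2 = 5, so H = (-1/5)/sqrt(5)

Answer: H = -sqrt(5)/25
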